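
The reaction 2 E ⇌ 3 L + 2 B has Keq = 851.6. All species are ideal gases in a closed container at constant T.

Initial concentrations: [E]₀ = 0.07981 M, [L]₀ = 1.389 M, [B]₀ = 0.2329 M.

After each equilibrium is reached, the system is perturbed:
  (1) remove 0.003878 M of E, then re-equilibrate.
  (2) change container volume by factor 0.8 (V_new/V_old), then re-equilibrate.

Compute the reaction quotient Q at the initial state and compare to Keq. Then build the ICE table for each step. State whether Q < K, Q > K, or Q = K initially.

Q₀ = 22.82; Q < K (proceeds forward)

Q₀ = 22.82 vs Keq = 851.6 ⇒ Q<K, forward
Step 1:
                   E          L          B
  I          0.07981      1.389     0.2329
  C         -0.06161    0.09242    0.06161
  E           0.0182      1.481     0.2945
  solve Keq expr → x = 0.03081; check Q = 851.6
Then remove 0.003878 M of E.
Step 2:
                   E          L          B
  I          0.01432      1.481     0.2945
  C         0.003561  -0.005341  -0.003561
  E          0.01788      1.476      0.291
  solve Keq expr → x = -0.00178; check Q = 851.6
Then change container volume by factor 0.8 (V_new/V_old).
Step 3:
                   E          L          B
  I          0.02235      1.845     0.3637
  C         0.007911   -0.01187  -0.007911
  E          0.03026      1.833     0.3558
  solve Keq expr → x = -0.003956; check Q = 851.6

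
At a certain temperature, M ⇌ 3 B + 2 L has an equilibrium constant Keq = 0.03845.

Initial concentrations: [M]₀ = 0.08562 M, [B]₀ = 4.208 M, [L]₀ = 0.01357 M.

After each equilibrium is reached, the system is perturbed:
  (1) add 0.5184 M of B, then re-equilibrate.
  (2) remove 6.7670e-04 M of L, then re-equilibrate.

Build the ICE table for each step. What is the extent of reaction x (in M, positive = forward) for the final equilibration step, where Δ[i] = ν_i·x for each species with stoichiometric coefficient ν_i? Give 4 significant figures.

Q₀ = 0.1603 vs Keq = 0.03845 ⇒ Q>K, reverse
Step 1:
                    M           B           L
  init        0.08562       4.208     0.01357
  Δ          0.003384    -0.01015   -0.006768
  eq            0.089       4.198    0.006802
  solve Keq expr → x = -0.003384; check Q = 0.03845
Then add 0.5184 M of B.
Step 2:
                    M           B           L
  init          0.089       4.716    0.006802
  Δ        5.3498e-04   -0.001605    -0.00107
  eq          0.08954       4.715    0.005732
  solve Keq expr → x = -5.3498e-04; check Q = 0.03845
Then remove 6.7670e-04 M of L.
Step 3:
                    M           B           L
  init        0.08954       4.715    0.005055
  Δ       -3.3212e-04  9.9637e-04  6.6425e-04
  eq          0.08921       4.716    0.005719
  solve Keq expr → x = 3.3212e-04; check Q = 0.03845

x = 3.3212e-04 M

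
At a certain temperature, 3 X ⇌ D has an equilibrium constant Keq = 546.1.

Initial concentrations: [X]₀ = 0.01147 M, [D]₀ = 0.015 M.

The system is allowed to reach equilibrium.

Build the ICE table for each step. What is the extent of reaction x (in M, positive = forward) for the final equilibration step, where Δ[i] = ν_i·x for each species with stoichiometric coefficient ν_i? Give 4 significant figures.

x = -0.004971 M

Q₀ = 9940 vs Keq = 546.1 ⇒ Q>K, reverse
Step 1:
                   X          D
  init       0.01147      0.015
  Δ          0.01491  -0.004971
  eq         0.02638    0.01003
  solve Keq expr → x = -0.004971; check Q = 546.1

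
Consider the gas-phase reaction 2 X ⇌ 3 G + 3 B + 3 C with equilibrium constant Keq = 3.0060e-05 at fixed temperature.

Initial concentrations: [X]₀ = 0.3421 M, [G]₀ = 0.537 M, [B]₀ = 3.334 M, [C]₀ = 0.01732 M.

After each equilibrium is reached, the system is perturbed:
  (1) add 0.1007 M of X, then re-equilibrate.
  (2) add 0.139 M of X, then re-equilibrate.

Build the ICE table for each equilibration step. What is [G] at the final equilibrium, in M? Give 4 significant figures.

Q₀ = 2.5478e-04 vs Keq = 3.0060e-05 ⇒ Q>K, reverse
Step 1:
                   X          G          B          C
  I           0.3421      0.537      3.334    0.01732
  C         0.005713  -0.008569  -0.008569  -0.008569
  E           0.3478     0.5284      3.325   0.008751
  solve Keq expr → x = -0.002856; check Q = 3.0060e-05
Then add 0.1007 M of X.
Step 2:
                   X          G          B          C
  I           0.4485     0.5284      3.325   0.008751
  C        -0.001043   0.001565   0.001565   0.001565
  E           0.4475       0.53      3.327    0.01032
  solve Keq expr → x = 5.2169e-04; check Q = 3.0060e-05
Then add 0.139 M of X.
Step 3:
                   X          G          B          C
  I           0.5865       0.53      3.327    0.01032
  C        -0.001312   0.001967   0.001967   0.001967
  E           0.5852      0.532      3.329    0.01228
  solve Keq expr → x = 6.5580e-04; check Q = 3.0060e-05

[G]_eq = 0.532 M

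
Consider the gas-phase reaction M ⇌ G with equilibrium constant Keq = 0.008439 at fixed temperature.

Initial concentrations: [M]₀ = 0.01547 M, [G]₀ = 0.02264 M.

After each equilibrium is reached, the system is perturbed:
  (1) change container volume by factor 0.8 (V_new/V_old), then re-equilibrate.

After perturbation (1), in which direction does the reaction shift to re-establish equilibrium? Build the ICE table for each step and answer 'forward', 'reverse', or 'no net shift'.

Q₀ = 1.463 vs Keq = 0.008439 ⇒ Q>K, reverse
Step 1:
                  M         G
  init      0.01547   0.02264
  Δ         0.02232  -0.02232
  eq        0.03779 3.1892e-04
  solve Keq expr → x = -0.02232; check Q = 0.008439
Then change container volume by factor 0.8 (V_new/V_old).
Step 2:
                  M         G
  init      0.04724 3.9865e-04
  Δ               0         0
  eq        0.04724 3.9865e-04
  solve Keq expr → x = 0; check Q = 0.008439

Direction: no net shift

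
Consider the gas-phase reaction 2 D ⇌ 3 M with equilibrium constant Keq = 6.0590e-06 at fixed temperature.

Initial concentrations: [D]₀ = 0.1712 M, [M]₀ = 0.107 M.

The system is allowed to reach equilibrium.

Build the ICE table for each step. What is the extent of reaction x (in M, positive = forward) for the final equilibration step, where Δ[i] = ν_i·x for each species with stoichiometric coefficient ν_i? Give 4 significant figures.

x = -0.03333 M

Q₀ = 0.0418 vs Keq = 6.0590e-06 ⇒ Q>K, reverse
Step 1:
                    D           M
  Initial      0.1712       0.107
  Change      0.06667        -0.1
  Equil        0.2379    0.006999
  solve Keq expr → x = -0.03333; check Q = 6.0590e-06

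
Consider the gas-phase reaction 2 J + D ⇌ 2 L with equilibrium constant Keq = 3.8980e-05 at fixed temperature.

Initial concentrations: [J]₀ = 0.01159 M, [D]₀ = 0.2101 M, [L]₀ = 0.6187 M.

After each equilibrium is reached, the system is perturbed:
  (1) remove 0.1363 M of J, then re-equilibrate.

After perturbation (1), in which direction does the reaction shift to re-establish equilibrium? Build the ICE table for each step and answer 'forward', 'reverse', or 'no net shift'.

Q₀ = 1.3563e+04 vs Keq = 3.8980e-05 ⇒ Q>K, reverse
Step 1:
                   J          D          L
  Initial    0.01159     0.2101     0.6187
  Change      0.6159     0.3079    -0.6159
  Equil       0.6275      0.518    0.00282
  solve Keq expr → x = -0.3079; check Q = 3.8980e-05
Then remove 0.1363 M of J.
Step 2:
                   J          D          L
  Initial     0.4912      0.518    0.00282
  Change  6.0910e-04 3.0455e-04 -6.0910e-04
  Equil       0.4918     0.5183   0.002211
  solve Keq expr → x = -3.0455e-04; check Q = 3.8980e-05

Direction: reverse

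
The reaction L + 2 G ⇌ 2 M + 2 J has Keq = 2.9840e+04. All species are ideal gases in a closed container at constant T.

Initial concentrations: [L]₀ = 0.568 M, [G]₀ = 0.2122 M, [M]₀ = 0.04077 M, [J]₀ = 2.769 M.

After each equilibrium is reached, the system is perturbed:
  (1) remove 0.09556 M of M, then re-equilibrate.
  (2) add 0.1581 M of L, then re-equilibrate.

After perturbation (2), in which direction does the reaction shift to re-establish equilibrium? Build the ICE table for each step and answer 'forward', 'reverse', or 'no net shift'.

Direction: forward

Q₀ = 0.4983 vs Keq = 2.9840e+04 ⇒ Q<K, forward
Step 1:
                  L         G         M         J
  Initial     0.568    0.2122   0.04077     2.769
  Change     -0.103    -0.206     0.206     0.206
  Equil       0.465  0.006231    0.2467     2.975
  solve Keq expr → x = 0.103; check Q = 2.9840e+04
Then remove 0.09556 M of M.
Step 2:
                  L         G         M         J
  Initial     0.465  0.006231    0.1512     2.975
  Change  -0.001173 -0.002346  0.002346  0.002346
  Equil      0.4638  0.003885    0.1535     2.977
  solve Keq expr → x = 0.001173; check Q = 2.9840e+04
Then add 0.1581 M of L.
Step 3:
                  L         G         M         J
  Initial    0.6219  0.003885    0.1535     2.977
  Change  -2.5869e-04 -5.1737e-04 5.1737e-04 5.1737e-04
  Equil      0.6217  0.003368     0.154     2.978
  solve Keq expr → x = 2.5869e-04; check Q = 2.9840e+04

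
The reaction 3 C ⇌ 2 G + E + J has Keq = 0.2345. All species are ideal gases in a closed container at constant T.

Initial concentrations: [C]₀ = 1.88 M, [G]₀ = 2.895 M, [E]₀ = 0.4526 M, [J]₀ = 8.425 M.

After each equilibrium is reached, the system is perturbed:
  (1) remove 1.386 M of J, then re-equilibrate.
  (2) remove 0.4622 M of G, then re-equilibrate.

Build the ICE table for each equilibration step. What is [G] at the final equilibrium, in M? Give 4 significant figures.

[G]_eq = 1.898 M

Q₀ = 4.81 vs Keq = 0.2345 ⇒ Q>K, reverse
Step 1:
                   C          G          E          J
  Initial       1.88      2.895     0.4526      8.425
  Change      0.9641    -0.6427    -0.3214    -0.3214
  Equil        2.844      2.252     0.1312      8.104
  solve Keq expr → x = -0.3214; check Q = 0.2345
Then remove 1.386 M of J.
Step 2:
                   C          G          E          J
  Initial      2.844      2.252     0.1312      6.718
  Change    -0.04571    0.03047    0.01524    0.01524
  Equil        2.798      2.283     0.1465      6.733
  solve Keq expr → x = 0.01524; check Q = 0.2345
Then remove 0.4622 M of G.
Step 3:
                   C          G          E          J
  Initial      2.798      1.821     0.1465      6.733
  Change     -0.1166    0.07775    0.03887    0.03887
  Equil        2.682      1.898     0.1853      6.772
  solve Keq expr → x = 0.03887; check Q = 0.2345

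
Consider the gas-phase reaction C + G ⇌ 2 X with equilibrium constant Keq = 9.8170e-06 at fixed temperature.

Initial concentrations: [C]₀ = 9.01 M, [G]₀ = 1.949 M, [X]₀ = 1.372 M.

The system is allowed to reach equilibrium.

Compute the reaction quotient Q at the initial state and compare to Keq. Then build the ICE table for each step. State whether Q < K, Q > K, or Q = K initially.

Q₀ = 0.1072 vs Keq = 9.8170e-06 ⇒ Q>K, reverse
Step 1:
                    C           G           X
  I              9.01       1.949       1.372
  C            0.6781      0.6781      -1.356
  E             9.688       2.627     0.01581
  solve Keq expr → x = -0.6781; check Q = 9.8170e-06

Q₀ = 0.1072; Q > K (proceeds reverse)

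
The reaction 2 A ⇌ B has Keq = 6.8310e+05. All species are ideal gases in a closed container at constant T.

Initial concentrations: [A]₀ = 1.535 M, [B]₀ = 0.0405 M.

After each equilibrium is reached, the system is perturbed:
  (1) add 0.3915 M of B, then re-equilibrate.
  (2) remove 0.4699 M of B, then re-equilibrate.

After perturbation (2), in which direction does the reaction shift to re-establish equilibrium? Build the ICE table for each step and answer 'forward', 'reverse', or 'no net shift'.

Q₀ = 0.01719 vs Keq = 6.8310e+05 ⇒ Q<K, forward
Step 1:
                  A         B
  Initial     1.535    0.0405
  Change     -1.534     0.767
  Equil    0.001087    0.8075
  solve Keq expr → x = 0.767; check Q = 6.8310e+05
Then add 0.3915 M of B.
Step 2:
                  A         B
  Initial  0.001087     1.199
  Change  2.3754e-04 -1.1877e-04
  Equil    0.001325     1.199
  solve Keq expr → x = -1.1877e-04; check Q = 6.8310e+05
Then remove 0.4699 M of B.
Step 3:
                  A         B
  Initial  0.001325    0.7289
  Change  -2.9165e-04 1.4583e-04
  Equil    0.001033    0.7291
  solve Keq expr → x = 1.4583e-04; check Q = 6.8310e+05

Direction: forward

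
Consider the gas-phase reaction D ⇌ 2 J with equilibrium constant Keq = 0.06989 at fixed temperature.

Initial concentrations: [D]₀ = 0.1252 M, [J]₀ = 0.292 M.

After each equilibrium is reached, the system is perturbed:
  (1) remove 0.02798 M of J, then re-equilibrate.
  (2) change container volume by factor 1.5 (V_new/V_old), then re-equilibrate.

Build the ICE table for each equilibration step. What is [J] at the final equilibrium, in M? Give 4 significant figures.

[J]_eq = 0.09339 M

Q₀ = 0.681 vs Keq = 0.06989 ⇒ Q>K, reverse
Step 1:
                   D          J
  I           0.1252      0.292
  C          0.08535    -0.1707
  E           0.2105     0.1213
  solve Keq expr → x = -0.08535; check Q = 0.06989
Then remove 0.02798 M of J.
Step 2:
                   D          J
  I           0.2105    0.09333
  C         -0.01221    0.02441
  E           0.1983     0.1177
  solve Keq expr → x = 0.01221; check Q = 0.06989
Then change container volume by factor 1.5 (V_new/V_old).
Step 3:
                   D          J
  I           0.1322    0.07849
  C        -0.007447    0.01489
  E           0.1248    0.09339
  solve Keq expr → x = 0.007447; check Q = 0.06989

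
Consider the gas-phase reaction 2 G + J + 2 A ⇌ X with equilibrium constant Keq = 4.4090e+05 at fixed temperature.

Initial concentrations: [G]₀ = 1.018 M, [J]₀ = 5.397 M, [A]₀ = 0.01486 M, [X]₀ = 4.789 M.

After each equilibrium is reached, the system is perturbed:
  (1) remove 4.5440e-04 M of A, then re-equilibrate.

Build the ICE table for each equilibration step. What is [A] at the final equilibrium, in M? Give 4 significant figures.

Q₀ = 3878 vs Keq = 4.4090e+05 ⇒ Q<K, forward
Step 1:
                    G           J           A           X
  init          1.018       5.397     0.01486       4.789
  Δ          -0.01345   -0.006723    -0.01345    0.006723
  eq            1.005        5.39    0.001414       4.796
  solve Keq expr → x = 0.006723; check Q = 4.4090e+05
Then remove 4.5440e-04 M of A.
Step 2:
                    G           J           A           X
  init          1.005        5.39  9.5969e-04       4.796
  Δ        4.5370e-04  2.2685e-04  4.5370e-04 -2.2685e-04
  eq            1.005       5.391    0.001413       4.795
  solve Keq expr → x = -2.2685e-04; check Q = 4.4090e+05

[A]_eq = 0.001413 M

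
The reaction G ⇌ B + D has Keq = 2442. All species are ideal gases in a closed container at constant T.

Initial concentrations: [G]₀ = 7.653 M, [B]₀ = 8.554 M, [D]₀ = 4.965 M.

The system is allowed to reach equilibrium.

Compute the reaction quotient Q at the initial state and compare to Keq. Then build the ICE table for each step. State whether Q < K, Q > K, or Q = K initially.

Q₀ = 5.55 vs Keq = 2442 ⇒ Q<K, forward
Step 1:
                   G          B          D
  I            7.653      8.554      4.965
  C            -7.57       7.57       7.57
  E          0.08277      16.12      12.54
  solve Keq expr → x = 7.57; check Q = 2442

Q₀ = 5.55; Q < K (proceeds forward)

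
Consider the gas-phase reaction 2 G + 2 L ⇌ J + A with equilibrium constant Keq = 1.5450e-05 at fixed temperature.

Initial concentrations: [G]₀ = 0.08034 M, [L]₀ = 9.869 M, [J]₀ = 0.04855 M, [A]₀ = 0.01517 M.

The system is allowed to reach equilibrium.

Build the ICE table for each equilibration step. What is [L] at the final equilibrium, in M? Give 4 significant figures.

[L]_eq = 9.898 M

Q₀ = 0.001172 vs Keq = 1.5450e-05 ⇒ Q>K, reverse
Step 1:
                  G         L         J         A
  Initial   0.08034     9.869   0.04855   0.01517
  Change    0.02927   0.02927  -0.01463  -0.01463
  Equil      0.1096     9.898   0.03392 5.3619e-04
  solve Keq expr → x = -0.01463; check Q = 1.5450e-05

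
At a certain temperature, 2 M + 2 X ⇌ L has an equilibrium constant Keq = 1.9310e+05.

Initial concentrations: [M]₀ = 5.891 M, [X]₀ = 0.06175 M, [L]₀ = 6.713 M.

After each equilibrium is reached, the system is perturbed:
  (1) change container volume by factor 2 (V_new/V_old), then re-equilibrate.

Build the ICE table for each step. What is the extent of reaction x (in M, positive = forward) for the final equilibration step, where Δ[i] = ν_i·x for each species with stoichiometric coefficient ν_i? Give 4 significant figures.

x = -4.6304e-04 M

Q₀ = 50.73 vs Keq = 1.9310e+05 ⇒ Q<K, forward
Step 1:
                   M          X          L
  Initial      5.891    0.06175      6.713
  Change    -0.06074   -0.06074    0.03037
  Equil         5.83   0.001014      6.743
  solve Keq expr → x = 0.03037; check Q = 1.9310e+05
Then change container volume by factor 2 (V_new/V_old).
Step 2:
                   M          X          L
  Initial      2.915 5.0679e-04      3.372
  Change  9.2608e-04 9.2608e-04 -4.6304e-04
  Equil        2.916   0.001433      3.371
  solve Keq expr → x = -4.6304e-04; check Q = 1.9310e+05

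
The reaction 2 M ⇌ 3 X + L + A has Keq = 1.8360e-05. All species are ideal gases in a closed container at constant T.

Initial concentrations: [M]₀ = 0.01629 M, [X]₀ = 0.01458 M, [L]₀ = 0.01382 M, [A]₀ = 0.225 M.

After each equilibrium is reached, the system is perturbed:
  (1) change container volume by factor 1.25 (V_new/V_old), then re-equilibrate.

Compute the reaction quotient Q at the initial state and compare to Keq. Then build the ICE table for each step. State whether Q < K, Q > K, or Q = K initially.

Q₀ = 3.6318e-05; Q > K (proceeds reverse)

Q₀ = 3.6318e-05 vs Keq = 1.8360e-05 ⇒ Q>K, reverse
Step 1:
                   M          X          L          A
  I          0.01629    0.01458    0.01382      0.225
  C         0.001391  -0.002087 -6.9569e-04 -6.9569e-04
  E          0.01768    0.01249    0.01312     0.2243
  solve Keq expr → x = -6.9569e-04; check Q = 1.8360e-05
Then change container volume by factor 1.25 (V_new/V_old).
Step 2:
                   M          X          L          A
  I          0.01415   0.009994     0.0105     0.1794
  C        -0.001091   0.001637 5.4575e-04 5.4575e-04
  E          0.01305    0.01163    0.01105       0.18
  solve Keq expr → x = 5.4575e-04; check Q = 1.8360e-05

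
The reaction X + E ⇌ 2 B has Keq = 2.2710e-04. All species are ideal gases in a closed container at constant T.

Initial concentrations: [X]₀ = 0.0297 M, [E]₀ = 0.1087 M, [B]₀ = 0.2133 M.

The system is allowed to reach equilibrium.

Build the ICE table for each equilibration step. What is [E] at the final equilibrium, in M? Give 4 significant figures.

[E]_eq = 0.2141 M

Q₀ = 14.09 vs Keq = 2.2710e-04 ⇒ Q>K, reverse
Step 1:
                  X         E         B
  init       0.0297    0.1087    0.2133
  Δ          0.1054    0.1054   -0.2107
  eq         0.1351    0.2141  0.002562
  solve Keq expr → x = -0.1054; check Q = 2.2710e-04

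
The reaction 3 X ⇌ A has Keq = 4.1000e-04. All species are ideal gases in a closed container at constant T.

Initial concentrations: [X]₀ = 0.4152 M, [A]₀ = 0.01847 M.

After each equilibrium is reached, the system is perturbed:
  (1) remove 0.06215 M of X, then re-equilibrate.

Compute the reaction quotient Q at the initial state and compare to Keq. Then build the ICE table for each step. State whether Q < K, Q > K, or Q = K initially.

Q₀ = 0.258; Q > K (proceeds reverse)

Q₀ = 0.258 vs Keq = 4.1000e-04 ⇒ Q>K, reverse
Step 1:
                  X         A
  Initial    0.4152   0.01847
  Change    0.05528  -0.01843
  Equil      0.4705 4.2699e-05
  solve Keq expr → x = -0.01843; check Q = 4.1000e-04
Then remove 0.06215 M of X.
Step 2:
                  X         A
  Initial    0.4083 4.2699e-05
  Change  4.4326e-05 -1.4775e-05
  Equil      0.4084 2.7923e-05
  solve Keq expr → x = -1.4775e-05; check Q = 4.1000e-04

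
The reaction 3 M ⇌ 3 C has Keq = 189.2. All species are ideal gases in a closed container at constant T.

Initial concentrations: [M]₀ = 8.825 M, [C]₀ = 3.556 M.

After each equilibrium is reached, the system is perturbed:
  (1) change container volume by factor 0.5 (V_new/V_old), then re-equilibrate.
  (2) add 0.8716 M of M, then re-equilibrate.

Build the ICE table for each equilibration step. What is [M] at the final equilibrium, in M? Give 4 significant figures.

[M]_eq = 3.803 M

Q₀ = 0.06542 vs Keq = 189.2 ⇒ Q<K, forward
Step 1:
                   M          C
  I            8.825      3.556
  C           -6.988      6.988
  E            1.837      10.54
  solve Keq expr → x = 2.329; check Q = 189.2
Then change container volume by factor 0.5 (V_new/V_old).
Step 2:
                   M          C
  I            3.673      21.09
  C                0          0
  E            3.673      21.09
  solve Keq expr → x = 0; check Q = 189.2
Then add 0.8716 M of M.
Step 3:
                   M          C
  I            4.545      21.09
  C          -0.7423     0.7423
  E            3.803      21.83
  solve Keq expr → x = 0.2474; check Q = 189.2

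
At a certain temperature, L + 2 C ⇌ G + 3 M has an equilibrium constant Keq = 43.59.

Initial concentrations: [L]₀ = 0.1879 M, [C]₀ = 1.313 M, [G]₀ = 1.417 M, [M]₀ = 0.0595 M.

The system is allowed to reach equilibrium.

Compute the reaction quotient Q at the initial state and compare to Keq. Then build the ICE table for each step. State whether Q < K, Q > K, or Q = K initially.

Q₀ = 9.2143e-04; Q < K (proceeds forward)

Q₀ = 9.2143e-04 vs Keq = 43.59 ⇒ Q<K, forward
Step 1:
                  L         C         G         M
  Initial    0.1879     1.313     1.417    0.0595
  Change    -0.1793   -0.3586    0.1793     0.538
  Equil    0.008576    0.9544     1.596    0.5975
  solve Keq expr → x = 0.1793; check Q = 43.59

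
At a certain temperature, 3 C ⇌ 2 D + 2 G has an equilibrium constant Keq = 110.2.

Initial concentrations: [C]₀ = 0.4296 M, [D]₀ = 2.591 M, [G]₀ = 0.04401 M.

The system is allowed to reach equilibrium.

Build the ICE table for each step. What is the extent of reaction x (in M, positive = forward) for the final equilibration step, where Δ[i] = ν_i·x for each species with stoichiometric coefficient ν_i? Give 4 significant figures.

x = 0.09197 M

Q₀ = 0.164 vs Keq = 110.2 ⇒ Q<K, forward
Step 1:
                  C         D         G
  Initial    0.4296     2.591   0.04401
  Change    -0.2759    0.1839    0.1839
  Equil      0.1537     2.775    0.2279
  solve Keq expr → x = 0.09197; check Q = 110.2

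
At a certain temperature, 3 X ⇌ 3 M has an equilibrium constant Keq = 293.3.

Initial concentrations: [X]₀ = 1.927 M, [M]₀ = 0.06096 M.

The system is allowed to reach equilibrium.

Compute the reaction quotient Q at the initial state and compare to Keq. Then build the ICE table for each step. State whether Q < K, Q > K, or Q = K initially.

Q₀ = 3.1658e-05; Q < K (proceeds forward)

Q₀ = 3.1658e-05 vs Keq = 293.3 ⇒ Q<K, forward
Step 1:
                   X          M
  I            1.927    0.06096
  C           -1.667      1.667
  E           0.2601      1.728
  solve Keq expr → x = 0.5556; check Q = 293.3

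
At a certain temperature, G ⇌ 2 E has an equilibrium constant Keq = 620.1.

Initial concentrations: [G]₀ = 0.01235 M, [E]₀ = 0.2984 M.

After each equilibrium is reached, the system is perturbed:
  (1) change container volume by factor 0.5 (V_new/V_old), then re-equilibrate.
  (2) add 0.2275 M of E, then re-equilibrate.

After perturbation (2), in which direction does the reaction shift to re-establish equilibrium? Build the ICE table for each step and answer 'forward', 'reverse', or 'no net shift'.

Direction: reverse

Q₀ = 7.21 vs Keq = 620.1 ⇒ Q<K, forward
Step 1:
                    G           E
  init        0.01235      0.2984
  Δ          -0.01218     0.02436
  eq       1.6800e-04      0.3228
  solve Keq expr → x = 0.01218; check Q = 620.1
Then change container volume by factor 0.5 (V_new/V_old).
Step 2:
                    G           E
  init     3.3600e-04      0.6455
  Δ        3.3461e-04 -6.6921e-04
  eq       6.7061e-04      0.6449
  solve Keq expr → x = -3.3461e-04; check Q = 620.1
Then add 0.2275 M of E.
Step 3:
                    G           E
  init     6.7061e-04      0.8724
  Δ        5.5352e-04   -0.001107
  eq         0.001224      0.8713
  solve Keq expr → x = -5.5352e-04; check Q = 620.1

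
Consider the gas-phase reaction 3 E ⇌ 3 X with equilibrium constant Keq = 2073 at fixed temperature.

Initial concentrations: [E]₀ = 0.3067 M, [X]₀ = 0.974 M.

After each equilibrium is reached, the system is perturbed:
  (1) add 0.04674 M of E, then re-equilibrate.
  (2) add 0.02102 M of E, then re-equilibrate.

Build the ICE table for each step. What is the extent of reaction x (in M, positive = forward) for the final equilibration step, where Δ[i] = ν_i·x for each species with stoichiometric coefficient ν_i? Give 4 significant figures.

x = 0.006497 M

Q₀ = 32.03 vs Keq = 2073 ⇒ Q<K, forward
Step 1:
                    E           X
  Initial      0.3067       0.974
  Change      -0.2136      0.2136
  Equil       0.09314       1.188
  solve Keq expr → x = 0.07119; check Q = 2073
Then add 0.04674 M of E.
Step 2:
                    E           X
  Initial      0.1399       1.188
  Change     -0.04334     0.04334
  Equil       0.09654       1.231
  solve Keq expr → x = 0.01445; check Q = 2073
Then add 0.02102 M of E.
Step 3:
                    E           X
  Initial      0.1176       1.231
  Change     -0.01949     0.01949
  Equil       0.09807        1.25
  solve Keq expr → x = 0.006497; check Q = 2073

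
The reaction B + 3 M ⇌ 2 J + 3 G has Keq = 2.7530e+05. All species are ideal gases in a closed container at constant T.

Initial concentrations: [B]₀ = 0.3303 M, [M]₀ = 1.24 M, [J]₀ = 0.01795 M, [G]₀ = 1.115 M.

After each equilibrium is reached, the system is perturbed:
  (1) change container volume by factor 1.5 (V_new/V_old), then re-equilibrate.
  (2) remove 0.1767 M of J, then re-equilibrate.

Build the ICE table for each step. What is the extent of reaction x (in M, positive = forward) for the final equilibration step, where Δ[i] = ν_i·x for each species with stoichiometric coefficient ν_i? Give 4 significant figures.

x = 2.7104e-04 M

Q₀ = 7.0922e-04 vs Keq = 2.7530e+05 ⇒ Q<K, forward
Step 1:
                  B         M         J         G
  Initial    0.3303      1.24   0.01795     1.115
  Change    -0.3293    -0.988    0.6587     0.988
  Equil   9.6649e-04     0.252    0.6766     2.103
  solve Keq expr → x = 0.3293; check Q = 2.7530e+05
Then change container volume by factor 1.5 (V_new/V_old).
Step 2:
                  B         M         J         G
  Initial 6.4433e-04     0.168    0.4511     1.402
  Change  -2.0855e-04 -6.2566e-04 4.1711e-04 6.2566e-04
  Equil   4.3577e-04    0.1674    0.4515     1.403
  solve Keq expr → x = 2.0855e-04; check Q = 2.7530e+05
Then remove 0.1767 M of J.
Step 3:
                  B         M         J         G
  Initial 4.3577e-04    0.1674    0.2748     1.403
  Change  -2.7104e-04 -8.1312e-04 5.4208e-04 8.1312e-04
  Equil   1.6473e-04    0.1666    0.2753     1.403
  solve Keq expr → x = 2.7104e-04; check Q = 2.7530e+05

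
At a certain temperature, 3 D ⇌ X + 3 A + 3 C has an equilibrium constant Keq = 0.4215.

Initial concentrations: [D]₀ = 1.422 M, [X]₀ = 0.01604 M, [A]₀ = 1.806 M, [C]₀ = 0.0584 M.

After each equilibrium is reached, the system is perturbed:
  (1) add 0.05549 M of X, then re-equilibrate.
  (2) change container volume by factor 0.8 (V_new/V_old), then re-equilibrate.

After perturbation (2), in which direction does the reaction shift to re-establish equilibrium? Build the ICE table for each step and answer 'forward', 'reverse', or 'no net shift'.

Q₀ = 6.5448e-06 vs Keq = 0.4215 ⇒ Q<K, forward
Step 1:
                  D         X         A         C
  I           1.422   0.01604     1.806    0.0584
  C         -0.4859     0.162    0.4859    0.4859
  E          0.9361     0.178     2.292    0.5443
  solve Keq expr → x = 0.162; check Q = 0.4215
Then add 0.05549 M of X.
Step 2:
                  D         X         A         C
  I          0.9361    0.2335     2.292    0.5443
  C         0.02346 -0.007819  -0.02346  -0.02346
  E          0.9595    0.2257     2.268    0.5209
  solve Keq expr → x = -0.007819; check Q = 0.4215
Then change container volume by factor 0.8 (V_new/V_old).
Step 3:
                  D         X         A         C
  I           1.199    0.2821     2.836    0.6511
  C         0.09198  -0.03066  -0.09198  -0.09198
  E           1.291    0.2515     2.744    0.5591
  solve Keq expr → x = -0.03066; check Q = 0.4215

Direction: reverse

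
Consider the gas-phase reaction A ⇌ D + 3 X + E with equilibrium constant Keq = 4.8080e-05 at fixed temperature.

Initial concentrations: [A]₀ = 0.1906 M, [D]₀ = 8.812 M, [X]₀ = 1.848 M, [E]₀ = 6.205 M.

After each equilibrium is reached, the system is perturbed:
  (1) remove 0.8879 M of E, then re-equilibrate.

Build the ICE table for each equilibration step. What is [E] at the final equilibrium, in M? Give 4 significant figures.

Q₀ = 1811 vs Keq = 4.8080e-05 ⇒ Q>K, reverse
Step 1:
                  A         D         X         E
  I          0.1906     8.812     1.848     6.205
  C          0.6129   -0.6129    -1.839   -0.6129
  E          0.8035     8.199  0.009445     5.592
  solve Keq expr → x = -0.6129; check Q = 4.8080e-05
Then remove 0.8879 M of E.
Step 2:
                  A         D         X         E
  I          0.8035     8.199  0.009445     4.704
  C       -1.8645e-04 1.8645e-04 5.5934e-04 1.8645e-04
  E          0.8033     8.199      0.01     4.704
  solve Keq expr → x = 1.8645e-04; check Q = 4.8080e-05

[E]_eq = 4.704 M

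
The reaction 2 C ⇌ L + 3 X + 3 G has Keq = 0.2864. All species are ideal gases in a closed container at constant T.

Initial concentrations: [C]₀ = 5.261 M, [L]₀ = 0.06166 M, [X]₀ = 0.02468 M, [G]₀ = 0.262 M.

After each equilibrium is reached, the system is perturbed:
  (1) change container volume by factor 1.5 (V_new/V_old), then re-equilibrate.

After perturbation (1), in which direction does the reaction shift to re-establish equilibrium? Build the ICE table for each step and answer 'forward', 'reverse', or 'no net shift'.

Direction: forward

Q₀ = 6.0229e-10 vs Keq = 0.2864 ⇒ Q<K, forward
Step 1:
                    C           L           X           G
  I             5.261     0.06166     0.02468       0.262
  C           -0.8971      0.4485       1.346       1.346
  E             4.364      0.5102        1.37       1.608
  solve Keq expr → x = 0.4485; check Q = 0.2864
Then change container volume by factor 1.5 (V_new/V_old).
Step 2:
                    C           L           X           G
  I             2.909      0.3401      0.9135       1.072
  C           -0.2039       0.102      0.3059      0.3059
  E             2.705      0.4421       1.219       1.378
  solve Keq expr → x = 0.102; check Q = 0.2864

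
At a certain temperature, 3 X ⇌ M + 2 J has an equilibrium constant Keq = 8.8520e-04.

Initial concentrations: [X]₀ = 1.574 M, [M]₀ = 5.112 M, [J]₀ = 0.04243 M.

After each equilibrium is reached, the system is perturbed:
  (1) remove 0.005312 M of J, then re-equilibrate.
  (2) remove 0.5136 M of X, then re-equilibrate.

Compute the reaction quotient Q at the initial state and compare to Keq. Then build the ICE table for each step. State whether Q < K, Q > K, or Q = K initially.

Q₀ = 0.00236; Q > K (proceeds reverse)

Q₀ = 0.00236 vs Keq = 8.8520e-04 ⇒ Q>K, reverse
Step 1:
                   X          M          J
  init         1.574      5.112    0.04243
  Δ          0.02375  -0.007917   -0.01583
  eq           1.598      5.104     0.0266
  solve Keq expr → x = -0.007917; check Q = 8.8520e-04
Then remove 0.005312 M of J.
Step 2:
                   X          M          J
  init         1.598      5.104    0.02128
  Δ        -0.007671   0.002557   0.005114
  eq            1.59      5.107     0.0264
  solve Keq expr → x = 0.002557; check Q = 8.8520e-04
Then remove 0.5136 M of X.
Step 3:
                   X          M          J
  init         1.076      5.107     0.0264
  Δ            0.017  -0.005668   -0.01134
  eq           1.093      5.101    0.01506
  solve Keq expr → x = -0.005668; check Q = 8.8520e-04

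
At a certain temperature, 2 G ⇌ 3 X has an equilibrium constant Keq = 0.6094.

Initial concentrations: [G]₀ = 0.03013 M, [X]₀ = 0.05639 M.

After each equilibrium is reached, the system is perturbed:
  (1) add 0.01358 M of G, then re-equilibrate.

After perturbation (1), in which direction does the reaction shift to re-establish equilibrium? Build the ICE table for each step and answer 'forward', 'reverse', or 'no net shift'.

Q₀ = 0.1975 vs Keq = 0.6094 ⇒ Q<K, forward
Step 1:
                  G         X
  I         0.03013   0.05639
  C       -0.007554   0.01133
  E         0.02258   0.06772
  solve Keq expr → x = 0.003777; check Q = 0.6094
Then add 0.01358 M of G.
Step 2:
                  G         X
  I         0.03616   0.06772
  C       -0.007625   0.01144
  E         0.02853   0.07916
  solve Keq expr → x = 0.003813; check Q = 0.6094

Direction: forward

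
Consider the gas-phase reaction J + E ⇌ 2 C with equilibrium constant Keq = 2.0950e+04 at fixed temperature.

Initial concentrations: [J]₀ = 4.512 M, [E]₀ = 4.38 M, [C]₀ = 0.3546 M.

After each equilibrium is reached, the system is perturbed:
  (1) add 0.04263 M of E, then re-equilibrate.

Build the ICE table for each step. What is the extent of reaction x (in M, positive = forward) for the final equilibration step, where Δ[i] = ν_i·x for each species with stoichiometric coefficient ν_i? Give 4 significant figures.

Q₀ = 0.006363 vs Keq = 2.0950e+04 ⇒ Q<K, forward
Step 1:
                   J          E          C
  init         4.512       4.38     0.3546
  Δ           -4.355     -4.355       8.71
  eq           0.157    0.02498      9.065
  solve Keq expr → x = 4.355; check Q = 2.0950e+04
Then add 0.04263 M of E.
Step 2:
                   J          E          C
  init         0.157    0.06761      9.065
  Δ         -0.03497   -0.03497    0.06994
  eq           0.122    0.03264      9.135
  solve Keq expr → x = 0.03497; check Q = 2.0950e+04

x = 0.03497 M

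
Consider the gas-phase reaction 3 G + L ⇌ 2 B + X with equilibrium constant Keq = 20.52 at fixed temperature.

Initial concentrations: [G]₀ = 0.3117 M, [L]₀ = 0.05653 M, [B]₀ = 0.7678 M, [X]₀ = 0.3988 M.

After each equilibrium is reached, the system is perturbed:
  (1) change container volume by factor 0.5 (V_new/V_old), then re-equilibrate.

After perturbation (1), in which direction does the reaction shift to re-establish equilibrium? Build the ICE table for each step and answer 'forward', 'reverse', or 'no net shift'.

Direction: forward

Q₀ = 137.3 vs Keq = 20.52 ⇒ Q>K, reverse
Step 1:
                  G         L         B         X
  I          0.3117   0.05653    0.7678    0.3988
  C          0.1248   0.04159  -0.08318  -0.04159
  E          0.4365   0.09812    0.6846    0.3572
  solve Keq expr → x = -0.04159; check Q = 20.52
Then change container volume by factor 0.5 (V_new/V_old).
Step 2:
                  G         L         B         X
  I          0.8729    0.1962     1.369    0.7144
  C         -0.1002  -0.03339   0.06679   0.03339
  E          0.7728    0.1628     1.436    0.7478
  solve Keq expr → x = 0.03339; check Q = 20.52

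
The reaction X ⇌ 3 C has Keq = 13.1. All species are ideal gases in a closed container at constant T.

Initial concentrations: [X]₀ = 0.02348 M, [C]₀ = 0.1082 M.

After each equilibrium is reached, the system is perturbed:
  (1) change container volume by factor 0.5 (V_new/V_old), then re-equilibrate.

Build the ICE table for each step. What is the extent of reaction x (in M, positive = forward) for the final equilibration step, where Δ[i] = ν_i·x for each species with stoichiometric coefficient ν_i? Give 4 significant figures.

x = -0.002356 M

Q₀ = 0.05395 vs Keq = 13.1 ⇒ Q<K, forward
Step 1:
                  X         C
  I         0.02348    0.1082
  C        -0.02305   0.06916
  E       4.2590e-04    0.1774
  solve Keq expr → x = 0.02305; check Q = 13.1
Then change container volume by factor 0.5 (V_new/V_old).
Step 2:
                  X         C
  I       8.5181e-04    0.3547
  C        0.002356 -0.007067
  E        0.003208    0.3477
  solve Keq expr → x = -0.002356; check Q = 13.1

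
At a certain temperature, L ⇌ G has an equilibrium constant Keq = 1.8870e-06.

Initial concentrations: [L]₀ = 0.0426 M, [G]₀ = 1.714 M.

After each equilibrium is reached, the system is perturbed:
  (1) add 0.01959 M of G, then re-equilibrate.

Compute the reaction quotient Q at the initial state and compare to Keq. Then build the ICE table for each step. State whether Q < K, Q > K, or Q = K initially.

Q₀ = 40.23 vs Keq = 1.8870e-06 ⇒ Q>K, reverse
Step 1:
                  L         G
  Initial    0.0426     1.714
  Change      1.714    -1.714
  Equil       1.757 3.3147e-06
  solve Keq expr → x = -1.714; check Q = 1.8870e-06
Then add 0.01959 M of G.
Step 2:
                  L         G
  Initial     1.757   0.01959
  Change    0.01959  -0.01959
  Equil       1.776 3.3517e-06
  solve Keq expr → x = -0.01959; check Q = 1.8870e-06

Q₀ = 40.23; Q > K (proceeds reverse)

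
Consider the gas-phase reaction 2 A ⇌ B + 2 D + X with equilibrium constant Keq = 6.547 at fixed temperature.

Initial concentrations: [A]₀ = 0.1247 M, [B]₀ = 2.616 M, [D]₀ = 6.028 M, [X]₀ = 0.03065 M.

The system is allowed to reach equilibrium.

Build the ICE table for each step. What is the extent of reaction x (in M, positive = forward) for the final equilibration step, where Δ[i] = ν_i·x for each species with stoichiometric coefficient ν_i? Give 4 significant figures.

Q₀ = 187.4 vs Keq = 6.547 ⇒ Q>K, reverse
Step 1:
                   A          B          D          X
  I           0.1247      2.616      6.028    0.03065
  C          0.05663   -0.02832   -0.05663   -0.02832
  E           0.1813      2.588      5.971   0.002333
  solve Keq expr → x = -0.02832; check Q = 6.547

x = -0.02832 M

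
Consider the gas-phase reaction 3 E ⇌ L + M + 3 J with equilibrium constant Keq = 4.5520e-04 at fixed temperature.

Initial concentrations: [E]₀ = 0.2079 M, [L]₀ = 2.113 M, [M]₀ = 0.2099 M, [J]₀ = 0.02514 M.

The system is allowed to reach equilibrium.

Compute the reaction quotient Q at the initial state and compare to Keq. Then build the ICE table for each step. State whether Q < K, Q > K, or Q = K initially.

Q₀ = 7.8423e-04 vs Keq = 4.5520e-04 ⇒ Q>K, reverse
Step 1:
                  E         L         M         J
  init       0.2079     2.113    0.2099   0.02514
  Δ        0.003745 -0.001248 -0.001248 -0.003745
  eq         0.2116     2.112    0.2087    0.0214
  solve Keq expr → x = -0.001248; check Q = 4.5520e-04

Q₀ = 7.8423e-04; Q > K (proceeds reverse)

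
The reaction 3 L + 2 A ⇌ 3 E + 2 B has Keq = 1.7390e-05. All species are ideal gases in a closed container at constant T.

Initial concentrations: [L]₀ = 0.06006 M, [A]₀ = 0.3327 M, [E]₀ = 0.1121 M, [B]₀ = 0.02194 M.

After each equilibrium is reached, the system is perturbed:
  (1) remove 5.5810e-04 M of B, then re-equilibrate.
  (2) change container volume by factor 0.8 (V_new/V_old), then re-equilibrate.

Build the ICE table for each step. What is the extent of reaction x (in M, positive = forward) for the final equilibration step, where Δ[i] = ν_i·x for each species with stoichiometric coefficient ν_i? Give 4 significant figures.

x = 0 M

Q₀ = 0.02828 vs Keq = 1.7390e-05 ⇒ Q>K, reverse
Step 1:
                  L         A         E         B
  init      0.06006    0.3327    0.1121   0.02194
  Δ         0.03034   0.02023  -0.03034  -0.02023
  eq         0.0904    0.3529   0.08176  0.001711
  solve Keq expr → x = -0.01011; check Q = 1.7390e-05
Then remove 5.5810e-04 M of B.
Step 2:
                  L         A         E         B
  init       0.0904    0.3529   0.08176  0.001153
  Δ       -7.6579e-04 -5.1053e-04 7.6579e-04 5.1053e-04
  eq        0.08964    0.3524   0.08252  0.001664
  solve Keq expr → x = 2.5526e-04; check Q = 1.7390e-05
Then change container volume by factor 0.8 (V_new/V_old).
Step 3:
                  L         A         E         B
  init        0.112    0.4405    0.1032   0.00208
  Δ               0         0         0         0
  eq          0.112    0.4405    0.1032   0.00208
  solve Keq expr → x = 0; check Q = 1.7390e-05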